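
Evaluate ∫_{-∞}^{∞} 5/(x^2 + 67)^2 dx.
Let f(z) = 5/(z^2 + 67)^2. The denominator has no real zeros and deg Q - deg P = 4 ≥ 2, so the integral of f over the upper semicircle |z| = R tends to 0 as R → ∞. Closing the contour in the upper half-plane,
  ∫_{-∞}^{∞} f(x) dx = 2πi · Σ Res(f, z_k)  over the poles with Im z_k > 0.

Zeros of the denominator: z^2 + 67 = 0 gives z = ±sqrt(67)*I.
Upper half-plane: z = sqrt(67)*I (a pole of order 2).

Write f(z) = g(z)/(z - sqrt(67)*I)^2 with g(z) = 5/(z + sqrt(67)*I)^2. For a double pole, Res(f, z₀) = g'(z₀):
  g'(z) = -10/(z + sqrt(67)*I)^3
  Res(f, sqrt(67)*I) = g'(sqrt(67)*I) = -5*sqrt(67)*I/17956

∫_{-∞}^{∞} f(x) dx = 2πi · (-5*sqrt(67)*I/17956) = 5*sqrt(67)*pi/8978

Final answer: 5*sqrt(67)*pi/8978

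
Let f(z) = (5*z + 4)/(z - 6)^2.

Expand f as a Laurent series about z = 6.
Put w = z - (6), i.e. z = w + 6. The denominator is w^2, so it suffices to rewrite the numerator in powers of w.

P(z) = 5*z + 4
P(w + 6) = 34 + 5*w

Dividing each term by w^2:
  f = 34/w^2 + 5/w

Substituting back w = z - 6:
  f(z) = 34/(z - 6)^2 + 5/(z - 6)

The series is finite because the numerator is a polynomial; the negative powers form the principal part, and the coefficient of 1/(z - 6) gives Res(f, 6) = 5.

Final answer: 34/(z - 6)^2 + 5/(z - 6)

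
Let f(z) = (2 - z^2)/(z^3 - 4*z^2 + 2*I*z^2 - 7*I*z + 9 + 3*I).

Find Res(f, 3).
-21/34 + 35*I/34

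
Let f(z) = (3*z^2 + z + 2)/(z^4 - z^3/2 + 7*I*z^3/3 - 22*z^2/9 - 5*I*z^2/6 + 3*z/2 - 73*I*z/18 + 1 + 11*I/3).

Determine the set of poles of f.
The singularities of f are the zeros of the denominator. Factoring,
  z^4 - z^3/2 + 7*I*z^3/3 - 22*z^2/9 - 5*I*z^2/6 + 3*z/2 - 73*I*z/18 + 1 + 11*I/3 = (z - 1 - I/3)*(z + 2*I)*(z + 3/2)*(z - 1 + 2*I/3)
so the candidates are z = 1 + I/3, z = -2*I, z = -3/2, z = 1 - 2*I/3.

Check the numerator P(z) = 3*z^2 + z + 2 at each one:
  P(1 + I/3) = 17/3 + 7*I/3 ≠ 0, so z = 1 + I/3 is a (simple) pole.
  P(-2*I) = -10 - 2*I ≠ 0, so z = -2*I is a (simple) pole.
  P(-3/2) = 29/4 ≠ 0, so z = -3/2 is a (simple) pole.
  P(1 - 2*I/3) = 14/3 - 14*I/3 ≠ 0, so z = 1 - 2*I/3 is a (simple) pole.

Poles of f: {-3/2, -2*I, 1 - 2*I/3, 1 + I/3}

Final answer: {-3/2, -2*I, 1 - 2*I/3, 1 + I/3}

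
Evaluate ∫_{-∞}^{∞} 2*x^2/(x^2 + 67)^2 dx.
Let f(z) = 2*z^2/(z^2 + 67)^2. The denominator has no real zeros and deg Q - deg P = 2 ≥ 2, so the integral of f over the upper semicircle |z| = R tends to 0 as R → ∞. Closing the contour in the upper half-plane,
  ∫_{-∞}^{∞} f(x) dx = 2πi · Σ Res(f, z_k)  over the poles with Im z_k > 0.

Zeros of the denominator: z^2 + 67 = 0 gives z = ±sqrt(67)*I.
Upper half-plane: z = sqrt(67)*I (a pole of order 2).

Write f(z) = g(z)/(z - sqrt(67)*I)^2 with g(z) = 2*z^2/(z + sqrt(67)*I)^2. For a double pole, Res(f, z₀) = g'(z₀):
  g'(z) = 4*sqrt(67)*I*z/(z + sqrt(67)*I)^3
  Res(f, sqrt(67)*I) = g'(sqrt(67)*I) = -sqrt(67)*I/134

∫_{-∞}^{∞} f(x) dx = 2πi · (-sqrt(67)*I/134) = sqrt(67)*pi/67

Final answer: sqrt(67)*pi/67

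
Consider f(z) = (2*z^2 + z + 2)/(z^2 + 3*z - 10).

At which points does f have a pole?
The singularities of f are the zeros of the denominator. Factoring,
  z^2 + 3*z - 10 = (z + 5)*(z - 2)
so the candidates are z = -5, z = 2.

Check the numerator P(z) = 2*z^2 + z + 2 at each one:
  P(-5) = 47 ≠ 0, so z = -5 is a (simple) pole.
  P(2) = 12 ≠ 0, so z = 2 is a (simple) pole.

Poles of f: {-5, 2}

Final answer: {-5, 2}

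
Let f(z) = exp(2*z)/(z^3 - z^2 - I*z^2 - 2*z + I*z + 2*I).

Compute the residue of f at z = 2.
Write f(z) = P(z)/Q(z) with P(z) = exp(2*z) and Q(z) = z^3 - z^2 - I*z^2 - 2*z + I*z + 2*I.
The denominator factors as Q(z) = (z - 2)*(z + 1)*(z - I), so z = 2 is a simple zero of Q and P is analytic there; z = 2 is therefore a simple pole and
  Res(f, z₀) = P(z₀)/Q'(z₀).

Q'(z) = 3*z^2 - 2*z - 2*I*z - 2 + I, so Q'(2) = 6 - 3*I.
P(2) = exp(4).

Res(f, 2) = (exp(4))/(6 - 3*I) = (2/15 + I/15)*exp(4)

Final answer: (2/15 + I/15)*exp(4)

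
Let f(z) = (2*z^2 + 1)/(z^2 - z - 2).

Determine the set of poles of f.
The singularities of f are the zeros of the denominator. Factoring,
  z^2 - z - 2 = (z + 1)*(z - 2)
so the candidates are z = -1, z = 2.

Check the numerator P(z) = 2*z^2 + 1 at each one:
  P(-1) = 3 ≠ 0, so z = -1 is a (simple) pole.
  P(2) = 9 ≠ 0, so z = 2 is a (simple) pole.

Poles of f: {-1, 2}

Final answer: {-1, 2}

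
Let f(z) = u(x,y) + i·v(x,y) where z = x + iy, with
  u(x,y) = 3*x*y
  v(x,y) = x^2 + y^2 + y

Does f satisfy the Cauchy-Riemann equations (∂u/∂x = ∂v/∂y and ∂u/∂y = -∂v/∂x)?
∂u/∂x = 3*y
∂v/∂y = 2*y + 1
∂u/∂y = 3*x
∂v/∂x = 2*x
∂u/∂x ≠ ∂v/∂y and ∂u/∂y ≠ -∂v/∂x; the Cauchy-Riemann equations are not satisfied, so f is not analytic.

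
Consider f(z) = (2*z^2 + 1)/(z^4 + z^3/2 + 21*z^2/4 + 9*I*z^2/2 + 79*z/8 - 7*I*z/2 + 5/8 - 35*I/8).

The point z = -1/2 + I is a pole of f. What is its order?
Factor the denominator:
  z^4 + z^3/2 + 21*z^2/4 + 9*I*z^2/2 + 79*z/8 - 7*I*z/2 + 5/8 - 35*I/8 = (z + 1/2 - I)^3*(z - 1 + 3*I)

The numerator P(z) = 2*z^2 + 1 has P(-1/2 + I) = -1/2 - 2*I ≠ 0, so no factor of (z + 1/2 - I) cancels.
Near z = -1/2 + I we can therefore write f(z) = g(z)/(z + 1/2 - I)^3 with g analytic at -1/2 + I and g(-1/2 + I) ≠ 0 (g is the numerator divided by the remaining denominator factors).

Hence z = -1/2 + I is a pole of order 3.

Final answer: 3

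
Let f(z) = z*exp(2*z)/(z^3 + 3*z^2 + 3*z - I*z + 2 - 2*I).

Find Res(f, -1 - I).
(2/5 + I/5)*exp(-2 - 2*I)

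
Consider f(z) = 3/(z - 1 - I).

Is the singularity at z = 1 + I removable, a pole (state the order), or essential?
Write f(z) = g(z)/(z - 1 - I) with g(z) = 3.
g is entire and g(1 + I) = 3 ≠ 0, so no factor of (z - 1 - I) cancels: the Laurent expansion of f about z = 1 + I starts at the power -1, i.e. lim_{z→z₀} (z - z₀) f(z) = 3 is finite and nonzero.
So z = 1 + I is a pole of order 1.

Final answer: pole of order 1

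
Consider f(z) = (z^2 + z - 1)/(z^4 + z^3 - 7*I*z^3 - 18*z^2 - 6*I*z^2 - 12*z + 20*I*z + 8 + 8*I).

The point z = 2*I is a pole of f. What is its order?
3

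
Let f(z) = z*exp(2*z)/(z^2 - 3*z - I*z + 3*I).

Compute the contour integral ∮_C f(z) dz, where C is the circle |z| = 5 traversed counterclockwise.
By the residue theorem, ∮_C f(z) dz = 2πi · (sum of the residues of f at the poles inside |z| = 5).

The denominator factors as (z - I)*(z - 3), so the singularities of f are simple poles at z = I, z = 3.
  |I|² = 1 < 25 = 5², so this pole is inside the contour.
  |3|² = 9 < 25 = 5², so this pole is inside the contour.

With P(z) = z*exp(2*z) and Q(z) = z^2 - 3*z - I*z + 3*I, each pole is simple, so Res(f, z₀) = P(z₀)/Q'(z₀) with Q'(z) = 2*z - 3 - I.
  Res(f, I) = P(I)/Q'(I) = (I*exp(2*I))/(-3 + I) = (1/10 - 3*I/10)*exp(2*I)
  Res(f, 3) = P(3)/Q'(3) = (3*exp(6))/(3 - I) = (9/10 + 3*I/10)*exp(6)

Sum of residues inside C: (1/10 - 3*I/10)*exp(2*I) + (9/10 + 3*I/10)*exp(6)
∮_C f(z) dz = 2πi · ((1/10 - 3*I/10)*exp(2*I) + (9/10 + 3*I/10)*exp(6)) = pi*(3/5 + I/5)*exp(2*I) + pi*(-3/5 + 9*I/5)*exp(6)

Final answer: pi*(3/5 + I/5)*exp(2*I) + pi*(-3/5 + 9*I/5)*exp(6)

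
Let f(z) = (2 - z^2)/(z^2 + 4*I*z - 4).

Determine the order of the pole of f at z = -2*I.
Factor the denominator:
  z^2 + 4*I*z - 4 = (z + 2*I)^2

The numerator P(z) = 2 - z^2 has P(-2*I) = 6 ≠ 0, so no factor of (z + 2*I) cancels.
Near z = -2*I we can therefore write f(z) = g(z)/(z + 2*I)^2 with g analytic at -2*I and g(-2*I) ≠ 0 (g is just the numerator).

Hence z = -2*I is a pole of order 2.

Final answer: 2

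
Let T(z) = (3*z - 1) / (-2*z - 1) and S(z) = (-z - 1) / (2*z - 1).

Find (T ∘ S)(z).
(-5*z - 2)/3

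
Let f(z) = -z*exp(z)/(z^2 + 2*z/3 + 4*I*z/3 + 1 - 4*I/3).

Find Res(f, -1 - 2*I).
Write f(z) = P(z)/Q(z) with P(z) = -z*exp(z) and Q(z) = z^2 + 2*z/3 + 4*I*z/3 + 1 - 4*I/3.
The denominator factors as Q(z) = (z + 1 + 2*I)*(z - 1/3 - 2*I/3), so z = -1 - 2*I is a simple zero of Q and P is analytic there; z = -1 - 2*I is therefore a simple pole and
  Res(f, z₀) = P(z₀)/Q'(z₀).

Q'(z) = 2*z + 2/3 + 4*I/3, so Q'(-1 - 2*I) = -4/3 - 8*I/3.
P(-1 - 2*I) = (1 + 2*I)*exp(-1 - 2*I).

Res(f, -1 - 2*I) = ((1 + 2*I)*exp(-1 - 2*I))/(-4/3 - 8*I/3) = -3*exp(-1 - 2*I)/4

Final answer: -3*exp(-1 - 2*I)/4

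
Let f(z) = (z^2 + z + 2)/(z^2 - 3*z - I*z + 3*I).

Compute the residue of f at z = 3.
Write f(z) = P(z)/Q(z) with P(z) = z^2 + z + 2 and Q(z) = z^2 - 3*z - I*z + 3*I.
The denominator factors as Q(z) = (z - I)*(z - 3), so z = 3 is a simple zero of Q and P is analytic there; z = 3 is therefore a simple pole and
  Res(f, z₀) = P(z₀)/Q'(z₀).

Q'(z) = 2*z - 3 - I, so Q'(3) = 3 - I.
P(3) = 14.

Res(f, 3) = (14)/(3 - I) = 21/5 + 7*I/5

Final answer: 21/5 + 7*I/5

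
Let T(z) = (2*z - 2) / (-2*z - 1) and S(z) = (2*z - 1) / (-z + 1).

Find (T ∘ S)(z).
(-6*z + 4)/(3*z - 1)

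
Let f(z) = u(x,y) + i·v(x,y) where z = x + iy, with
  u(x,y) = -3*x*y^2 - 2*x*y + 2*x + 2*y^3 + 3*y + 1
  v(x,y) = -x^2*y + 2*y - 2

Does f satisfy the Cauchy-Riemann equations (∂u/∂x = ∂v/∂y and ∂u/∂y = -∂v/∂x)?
∂u/∂x = -3*y^2 - 2*y + 2
∂v/∂y = 2 - x^2
∂u/∂y = -6*x*y - 2*x + 6*y^2 + 3
∂v/∂x = -2*x*y
∂u/∂x ≠ ∂v/∂y and ∂u/∂y ≠ -∂v/∂x; the Cauchy-Riemann equations are not satisfied, so f is not analytic.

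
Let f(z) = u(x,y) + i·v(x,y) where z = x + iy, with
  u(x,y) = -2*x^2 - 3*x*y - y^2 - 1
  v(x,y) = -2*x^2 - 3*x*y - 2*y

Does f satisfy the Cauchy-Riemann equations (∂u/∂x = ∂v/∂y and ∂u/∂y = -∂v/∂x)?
∂u/∂x = -4*x - 3*y
∂v/∂y = -3*x - 2
∂u/∂y = -3*x - 2*y
∂v/∂x = -4*x - 3*y
∂u/∂x ≠ ∂v/∂y and ∂u/∂y ≠ -∂v/∂x; the Cauchy-Riemann equations are not satisfied, so f is not analytic.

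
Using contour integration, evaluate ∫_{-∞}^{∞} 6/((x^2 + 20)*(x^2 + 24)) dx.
Let f(z) = 6/((z^2 + 20)*(z^2 + 24)). The denominator has no real zeros and deg Q - deg P = 4 ≥ 2, so the integral of f over the upper semicircle |z| = R tends to 0 as R → ∞. Closing the contour in the upper half-plane,
  ∫_{-∞}^{∞} f(x) dx = 2πi · Σ Res(f, z_k)  over the poles with Im z_k > 0.

Zeros of the denominator: z^2 + 24 = 0 gives z = ±2*sqrt(6)*I; z^2 + 20 = 0 gives z = ±2*sqrt(5)*I.
Upper half-plane: z = 2*sqrt(5)*I, z = 2*sqrt(6)*I (simple).

Each pole is a simple zero of Q(z) = z^4 + 44*z^2 + 480, so Res(f, z₀) = P(z₀)/Q'(z₀) with P(z) = 6, Q'(z) = 4*z^3 + 88*z:
  Res(f, 2*sqrt(5)*I) = (6)/(16*sqrt(5)*I) = -3*sqrt(5)*I/40
  Res(f, 2*sqrt(6)*I) = (6)/(-16*sqrt(6)*I) = sqrt(6)*I/16

Sum of residues: I*(-6*sqrt(5) + 5*sqrt(6))/80
∫_{-∞}^{∞} f(x) dx = 2πi · (I*(-6*sqrt(5) + 5*sqrt(6))/80) = pi*(-5*sqrt(6) + 6*sqrt(5))/40

Final answer: pi*(-5*sqrt(6) + 6*sqrt(5))/40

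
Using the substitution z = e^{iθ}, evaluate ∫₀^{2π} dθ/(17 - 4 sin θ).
Call the integral J. The integrand is 2π-periodic and we integrate over a full period, so shifting θ does not change the value (θ → θ + π/2 turns sin θ into cos θ; θ → θ + π flips the sign of the trig term). Hence
  J = ∫₀^{2π} dθ/(17 + 4 cos θ).
Put z = e^{iθ}: then cos θ = (z + 1/z)/2, dθ = dz/(iz), and z runs once counterclockwise around |z| = 1:
  J = ∮_{|z|=1} 1/(17 + 4*(z + 1/z)/2) · dz/(iz) = (2/i) ∮_{|z|=1} dz/(4*z^2 + 34*z + 4).
The roots of 4*z^2 + 34*z + 4 are z = (-17 ± sqrt(17^2 - 4^2))/4, with sqrt(273) = sqrt(273); their product is 1, so only z₊ = -17/4 + sqrt(273)/4 lies inside the unit circle (z₋ = -17/4 - sqrt(273)/4 lies outside).
z₊ is a simple zero of q(z) = 4*z^2 + 34*z + 4, so Res(1/q, z₊) = 1/q'(z₊) with q'(z) = 8*z + 34; and q'(z₊) = 4*(z₊ - z₋) = 2*sqrt(273).
Therefore J = (2/i) · 2πi · 1/(2*sqrt(273)) = 2*pi/(sqrt(273)) = 2*sqrt(273)*pi/273

Final answer: 2*sqrt(273)*pi/273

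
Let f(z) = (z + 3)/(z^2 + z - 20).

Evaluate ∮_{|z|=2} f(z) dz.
By the residue theorem, ∮_C f(z) dz = 2πi · (sum of the residues of f at the poles inside |z| = 2).

The denominator factors as (z - 4)*(z + 5), so the singularities of f are simple poles at z = 4, z = -5.
  |4|² = 16 > 4 = 2², so this pole is outside the contour.
  |-5|² = 25 > 4 = 2², so this pole is outside the contour.

No pole lies inside the contour, so f is analytic on and inside C and the integral is 0 (Cauchy's theorem).

Final answer: 0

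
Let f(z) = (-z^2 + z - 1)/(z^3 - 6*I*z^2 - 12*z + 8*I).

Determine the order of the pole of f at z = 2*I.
Factor the denominator:
  z^3 - 6*I*z^2 - 12*z + 8*I = (z - 2*I)^3

The numerator P(z) = -z^2 + z - 1 has P(2*I) = 3 + 2*I ≠ 0, so no factor of (z - 2*I) cancels.
Near z = 2*I we can therefore write f(z) = g(z)/(z - 2*I)^3 with g analytic at 2*I and g(2*I) ≠ 0 (g is just the numerator).

Hence z = 2*I is a pole of order 3.

Final answer: 3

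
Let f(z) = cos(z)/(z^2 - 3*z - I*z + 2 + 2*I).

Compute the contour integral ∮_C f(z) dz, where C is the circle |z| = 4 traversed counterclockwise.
By the residue theorem, ∮_C f(z) dz = 2πi · (sum of the residues of f at the poles inside |z| = 4).

The denominator factors as (z - 1 - I)*(z - 2), so the singularities of f are simple poles at z = 1 + I, z = 2.
  |1 + I|² = 2 < 16 = 4², so this pole is inside the contour.
  |2|² = 4 < 16 = 4², so this pole is inside the contour.

With P(z) = cos(z) and Q(z) = z^2 - 3*z - I*z + 2 + 2*I, each pole is simple, so Res(f, z₀) = P(z₀)/Q'(z₀) with Q'(z) = 2*z - 3 - I.
  Res(f, 1 + I) = P(1 + I)/Q'(1 + I) = (cos(1 + I))/(-1 + I) = (-1/2 - I/2)*cos(1 + I)
  Res(f, 2) = P(2)/Q'(2) = (cos(2))/(1 - I) = (1/2 + I/2)*cos(2)

Sum of residues inside C: (1/2 + I/2)*cos(2) + (-1/2 - I/2)*cos(1 + I)
∮_C f(z) dz = 2πi · ((1/2 + I/2)*cos(2) + (-1/2 - I/2)*cos(1 + I)) = pi*(1 - I)*cos(1 + I) + pi*(-1 + I)*cos(2)

Final answer: pi*(1 - I)*cos(1 + I) + pi*(-1 + I)*cos(2)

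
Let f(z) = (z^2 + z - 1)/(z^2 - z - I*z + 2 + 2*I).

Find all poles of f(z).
{2*I, 1 - I}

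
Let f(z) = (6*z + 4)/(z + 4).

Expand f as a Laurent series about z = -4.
Put w = z - (-4), i.e. z = w - 4. The denominator is w, so it suffices to rewrite the numerator in powers of w.

P(z) = 6*z + 4
P(w - 4) = -20 + 6*w

Dividing each term by w:
  f = -20/w + 6

Substituting back w = z + 4:
  f(z) = -20/(z + 4) + 6

The series is finite because the numerator is a polynomial; the negative powers form the principal part, and the coefficient of 1/(z + 4) gives Res(f, -4) = -20.

Final answer: -20/(z + 4) + 6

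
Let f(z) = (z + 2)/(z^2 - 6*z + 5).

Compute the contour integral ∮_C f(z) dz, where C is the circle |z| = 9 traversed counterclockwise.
By the residue theorem, ∮_C f(z) dz = 2πi · (sum of the residues of f at the poles inside |z| = 9).

The denominator factors as (z - 5)*(z - 1), so the singularities of f are simple poles at z = 5, z = 1.
  |5|² = 25 < 81 = 9², so this pole is inside the contour.
  |1|² = 1 < 81 = 9², so this pole is inside the contour.

With P(z) = z + 2 and Q(z) = z^2 - 6*z + 5, each pole is simple, so Res(f, z₀) = P(z₀)/Q'(z₀) with Q'(z) = 2*z - 6.
  Res(f, 5) = P(5)/Q'(5) = (7)/(4) = 7/4
  Res(f, 1) = P(1)/Q'(1) = (3)/(-4) = -3/4

Sum of residues inside C: 1
∮_C f(z) dz = 2πi · (1) = 2*I*pi

Final answer: 2*I*pi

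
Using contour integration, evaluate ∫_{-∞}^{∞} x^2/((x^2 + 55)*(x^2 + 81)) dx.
pi*(9 - sqrt(55))/26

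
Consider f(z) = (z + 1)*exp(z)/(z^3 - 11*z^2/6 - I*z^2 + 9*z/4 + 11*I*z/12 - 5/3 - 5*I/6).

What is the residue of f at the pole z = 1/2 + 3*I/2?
Write f(z) = P(z)/Q(z) with P(z) = (z + 1)*exp(z) and Q(z) = z^3 - 11*z^2/6 - I*z^2 + 9*z/4 + 11*I*z/12 - 5/3 - 5*I/6.
The denominator factors as Q(z) = (z - 1/3 + I)*(z - 1 - I/2)*(z - 1/2 - 3*I/2), so z = 1/2 + 3*I/2 is a simple zero of Q and P is analytic there; z = 1/2 + 3*I/2 is therefore a simple pole and
  Res(f, z₀) = P(z₀)/Q'(z₀).

Q'(z) = 3*z^2 - 11*z/3 - 2*I*z + 9/4 + 11*I/12, so Q'(1/2 + 3*I/2) = -31/12 - 13*I/12.
P(1/2 + 3*I/2) = (3/2 + 3*I/2)*exp(1/2 + 3*I/2).

Res(f, 1/2 + 3*I/2) = ((3/2 + 3*I/2)*exp(1/2 + 3*I/2))/(-31/12 - 13*I/12) = (-396/565 - 162*I/565)*exp(1/2 + 3*I/2)

Final answer: (-396/565 - 162*I/565)*exp(1/2 + 3*I/2)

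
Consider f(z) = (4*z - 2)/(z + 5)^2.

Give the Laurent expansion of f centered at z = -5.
Put w = z - (-5), i.e. z = w - 5. The denominator is w^2, so it suffices to rewrite the numerator in powers of w.

P(z) = 4*z - 2
P(w - 5) = -22 + 4*w

Dividing each term by w^2:
  f = -22/w^2 + 4/w

Substituting back w = z + 5:
  f(z) = -22/(z + 5)^2 + 4/(z + 5)

The series is finite because the numerator is a polynomial; the negative powers form the principal part, and the coefficient of 1/(z + 5) gives Res(f, -5) = 4.

Final answer: -22/(z + 5)^2 + 4/(z + 5)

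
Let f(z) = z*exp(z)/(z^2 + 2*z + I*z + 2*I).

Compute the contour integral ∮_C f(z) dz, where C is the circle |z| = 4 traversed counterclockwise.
By the residue theorem, ∮_C f(z) dz = 2πi · (sum of the residues of f at the poles inside |z| = 4).

The denominator factors as (z + I)*(z + 2), so the singularities of f are simple poles at z = -I, z = -2.
  |-I|² = 1 < 16 = 4², so this pole is inside the contour.
  |-2|² = 4 < 16 = 4², so this pole is inside the contour.

With P(z) = z*exp(z) and Q(z) = z^2 + 2*z + I*z + 2*I, each pole is simple, so Res(f, z₀) = P(z₀)/Q'(z₀) with Q'(z) = 2*z + 2 + I.
  Res(f, -I) = P(-I)/Q'(-I) = (-I*exp(-I))/(2 - I) = (1/5 - 2*I/5)*exp(-I)
  Res(f, -2) = P(-2)/Q'(-2) = (-2*exp(-2))/(-2 + I) = (4/5 + 2*I/5)*exp(-2)

Sum of residues inside C: (1/5 - 2*I/5)*exp(-I) + (4/5 + 2*I/5)*exp(-2)
∮_C f(z) dz = 2πi · ((1/5 - 2*I/5)*exp(-I) + (4/5 + 2*I/5)*exp(-2)) = pi*(4/5 + 2*I/5)*exp(-I) + pi*(-4/5 + 8*I/5)*exp(-2)

Final answer: pi*(4/5 + 2*I/5)*exp(-I) + pi*(-4/5 + 8*I/5)*exp(-2)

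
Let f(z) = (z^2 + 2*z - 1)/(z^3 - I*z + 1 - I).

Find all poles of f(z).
The singularities of f are the zeros of the denominator. Factoring,
  z^3 - I*z + 1 - I = (z + 1)*(z + I)*(z - 1 - I)
so the candidates are z = -1, z = -I, z = 1 + I.

Check the numerator P(z) = z^2 + 2*z - 1 at each one:
  P(-1) = -2 ≠ 0, so z = -1 is a (simple) pole.
  P(-I) = -2 - 2*I ≠ 0, so z = -I is a (simple) pole.
  P(1 + I) = 1 + 4*I ≠ 0, so z = 1 + I is a (simple) pole.

Poles of f: {-1, -I, 1 + I}

Final answer: {-1, -I, 1 + I}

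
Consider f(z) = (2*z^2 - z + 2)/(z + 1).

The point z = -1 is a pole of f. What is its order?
Factor the denominator:
  z + 1 = (z + 1)

The numerator P(z) = 2*z^2 - z + 2 has P(-1) = 5 ≠ 0, so no factor of (z + 1) cancels.
Near z = -1 we can therefore write f(z) = g(z)/(z + 1) with g analytic at -1 and g(-1) ≠ 0 (g is just the numerator).

Hence z = -1 is a pole of order 1.

Final answer: 1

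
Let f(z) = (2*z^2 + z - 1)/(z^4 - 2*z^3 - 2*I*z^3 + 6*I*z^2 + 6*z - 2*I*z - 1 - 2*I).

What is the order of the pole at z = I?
3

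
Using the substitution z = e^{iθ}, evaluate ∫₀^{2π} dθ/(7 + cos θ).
Let J = ∫₀^{2π} dθ/(7 + cos θ).
Put z = e^{iθ}: then cos θ = (z + 1/z)/2, dθ = dz/(iz), and z runs once counterclockwise around |z| = 1:
  J = ∮_{|z|=1} 1/(7 + (z + 1/z)/2) · dz/(iz) = (2/i) ∮_{|z|=1} dz/(z^2 + 14*z + 1).
The roots of z^2 + 14*z + 1 are z = (-7 ± sqrt(7^2 - 1^2)), with sqrt(48) = 4*sqrt(3); their product is 1, so only z₊ = -7 + 4*sqrt(3) lies inside the unit circle (z₋ = -7 - 4*sqrt(3) lies outside).
z₊ is a simple zero of q(z) = z^2 + 14*z + 1, so Res(1/q, z₊) = 1/q'(z₊) with q'(z) = 2*z + 14; and q'(z₊) = (z₊ - z₋) = 8*sqrt(3).
Therefore J = (2/i) · 2πi · 1/(8*sqrt(3)) = 2*pi/(4*sqrt(3)) = sqrt(3)*pi/6

Final answer: sqrt(3)*pi/6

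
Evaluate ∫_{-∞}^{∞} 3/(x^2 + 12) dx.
Let f(z) = 3/(z^2 + 12). The denominator has no real zeros and deg Q - deg P = 2 ≥ 2, so the integral of f over the upper semicircle |z| = R tends to 0 as R → ∞. Closing the contour in the upper half-plane,
  ∫_{-∞}^{∞} f(x) dx = 2πi · Σ Res(f, z_k)  over the poles with Im z_k > 0.

Zeros of the denominator: z^2 + 12 = 0 gives z = ±2*sqrt(3)*I.
Upper half-plane: z = 2*sqrt(3)*I (simple).

Each pole is a simple zero of Q(z) = z^2 + 12, so Res(f, z₀) = P(z₀)/Q'(z₀) with P(z) = 3, Q'(z) = 2*z:
  Res(f, 2*sqrt(3)*I) = (3)/(4*sqrt(3)*I) = -sqrt(3)*I/4

∫_{-∞}^{∞} f(x) dx = 2πi · (-sqrt(3)*I/4) = sqrt(3)*pi/2

Final answer: sqrt(3)*pi/2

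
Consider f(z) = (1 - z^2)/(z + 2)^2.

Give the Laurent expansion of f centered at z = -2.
Put w = z - (-2), i.e. z = w - 2. The denominator is w^2, so it suffices to rewrite the numerator in powers of w.

P(z) = 1 - z^2
P(w - 2) = -3 + 4*w - w^2

Dividing each term by w^2:
  f = -3/w^2 + 4/w - 1

Substituting back w = z + 2:
  f(z) = -3/(z + 2)^2 + 4/(z + 2) - 1

The series is finite because the numerator is a polynomial; the negative powers form the principal part, and the coefficient of 1/(z + 2) gives Res(f, -2) = 4.

Final answer: -3/(z + 2)^2 + 4/(z + 2) - 1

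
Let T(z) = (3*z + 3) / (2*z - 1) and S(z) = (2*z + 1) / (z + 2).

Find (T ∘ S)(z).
(T ∘ S)(z) = T(S(z)) = ((3)*S(z) + (3))/((2)*S(z) + (-1)). Multiply numerator and denominator by z + 2:
  numerator:   (3)*(2*z + 1) + (3)*(z + 2) = 9*z + 9
  denominator: (2)*(2*z + 1) + (-1)*(z + 2) = 3*z
(T ∘ S)(z) = (9*z + 9)/(3*z) = (3*z + 3)/(z)

Final answer: (3*z + 3)/(z)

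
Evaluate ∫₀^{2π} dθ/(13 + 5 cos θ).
Let J = ∫₀^{2π} dθ/(13 + 5 cos θ).
Put z = e^{iθ}: then cos θ = (z + 1/z)/2, dθ = dz/(iz), and z runs once counterclockwise around |z| = 1:
  J = ∮_{|z|=1} 1/(13 + 5*(z + 1/z)/2) · dz/(iz) = (2/i) ∮_{|z|=1} dz/(5*z^2 + 26*z + 5).
The roots of 5*z^2 + 26*z + 5 are z = (-13 ± sqrt(13^2 - 5^2))/5, with sqrt(144) = 12; their product is 1, so only z₊ = -1/5 lies inside the unit circle (z₋ = -5 lies outside).
z₊ is a simple zero of q(z) = 5*z^2 + 26*z + 5, so Res(1/q, z₊) = 1/q'(z₊) with q'(z) = 10*z + 26; and q'(z₊) = 5*(z₊ - z₋) = 24.
Therefore J = (2/i) · 2πi · 1/(24) = 2*pi/(12) = pi/6

Final answer: pi/6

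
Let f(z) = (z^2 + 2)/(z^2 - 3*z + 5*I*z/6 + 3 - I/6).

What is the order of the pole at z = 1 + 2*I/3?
Factor the denominator:
  z^2 - 3*z + 5*I*z/6 + 3 - I/6 = (z - 1 - 2*I/3)*(z - 2 + 3*I/2)

The numerator P(z) = z^2 + 2 has P(1 + 2*I/3) = 23/9 + 4*I/3 ≠ 0, so no factor of (z - 1 - 2*I/3) cancels.
Near z = 1 + 2*I/3 we can therefore write f(z) = g(z)/(z - 1 - 2*I/3) with g analytic at 1 + 2*I/3 and g(1 + 2*I/3) ≠ 0 (g is the numerator divided by the remaining denominator factors).

Hence z = 1 + 2*I/3 is a pole of order 1.

Final answer: 1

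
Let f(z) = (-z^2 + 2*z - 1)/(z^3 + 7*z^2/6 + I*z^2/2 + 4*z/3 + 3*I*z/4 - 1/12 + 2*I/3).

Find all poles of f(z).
{-2/3 + I, -1/2 - I, -I/2}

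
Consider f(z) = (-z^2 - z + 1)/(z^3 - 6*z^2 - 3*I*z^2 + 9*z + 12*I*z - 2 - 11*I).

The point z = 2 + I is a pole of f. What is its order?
Factor the denominator:
  z^3 - 6*z^2 - 3*I*z^2 + 9*z + 12*I*z - 2 - 11*I = (z - 2 - I)^3

The numerator P(z) = -z^2 - z + 1 has P(2 + I) = -4 - 5*I ≠ 0, so no factor of (z - 2 - I) cancels.
Near z = 2 + I we can therefore write f(z) = g(z)/(z - 2 - I)^3 with g analytic at 2 + I and g(2 + I) ≠ 0 (g is just the numerator).

Hence z = 2 + I is a pole of order 3.

Final answer: 3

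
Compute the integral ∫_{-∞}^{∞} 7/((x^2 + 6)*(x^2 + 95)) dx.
7*pi*(-6*sqrt(95) + 95*sqrt(6))/50730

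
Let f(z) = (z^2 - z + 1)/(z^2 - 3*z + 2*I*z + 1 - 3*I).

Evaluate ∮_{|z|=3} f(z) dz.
pi*(4 + 4*I)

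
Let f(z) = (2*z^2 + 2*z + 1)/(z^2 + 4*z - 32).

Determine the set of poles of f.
The singularities of f are the zeros of the denominator. Factoring,
  z^2 + 4*z - 32 = (z + 8)*(z - 4)
so the candidates are z = -8, z = 4.

Check the numerator P(z) = 2*z^2 + 2*z + 1 at each one:
  P(-8) = 113 ≠ 0, so z = -8 is a (simple) pole.
  P(4) = 41 ≠ 0, so z = 4 is a (simple) pole.

Poles of f: {-8, 4}

Final answer: {-8, 4}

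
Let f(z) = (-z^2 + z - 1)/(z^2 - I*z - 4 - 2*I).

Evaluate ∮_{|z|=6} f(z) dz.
pi*(2 + 2*I)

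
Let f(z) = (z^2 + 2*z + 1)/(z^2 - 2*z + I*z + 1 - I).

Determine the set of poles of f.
The singularities of f are the zeros of the denominator. Factoring,
  z^2 - 2*z + I*z + 1 - I = (z - 1)*(z - 1 + I)
so the candidates are z = 1, z = 1 - I.

Check the numerator P(z) = z^2 + 2*z + 1 at each one:
  P(1) = 4 ≠ 0, so z = 1 is a (simple) pole.
  P(1 - I) = 3 - 4*I ≠ 0, so z = 1 - I is a (simple) pole.

Poles of f: {1 - I, 1}

Final answer: {1 - I, 1}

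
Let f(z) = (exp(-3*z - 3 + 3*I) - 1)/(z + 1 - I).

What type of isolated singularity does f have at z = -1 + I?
Let u = z + 1 - I. The exponent is -3*z - 3 + 3*I = -3u, so
  f = (e^(-3u) - 1)/u = ((-3u) + (-3u)^2/2 + (-3u)^3/6 + ...)/u = -3 + (9/2)*u + (-9/2)*u^2 + ...
The Laurent expansion about u = 0 has no negative powers; equivalently lim_{z→-1 + I} f(z) = -3 exists and is finite.
So the singularity is removable.

Final answer: removable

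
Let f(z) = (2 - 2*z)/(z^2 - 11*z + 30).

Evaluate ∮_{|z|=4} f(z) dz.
By the residue theorem, ∮_C f(z) dz = 2πi · (sum of the residues of f at the poles inside |z| = 4).

The denominator factors as (z - 5)*(z - 6), so the singularities of f are simple poles at z = 5, z = 6.
  |5|² = 25 > 16 = 4², so this pole is outside the contour.
  |6|² = 36 > 16 = 4², so this pole is outside the contour.

No pole lies inside the contour, so f is analytic on and inside C and the integral is 0 (Cauchy's theorem).

Final answer: 0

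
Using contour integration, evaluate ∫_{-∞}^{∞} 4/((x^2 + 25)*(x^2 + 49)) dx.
Let f(z) = 4/((z^2 + 25)*(z^2 + 49)). The denominator has no real zeros and deg Q - deg P = 4 ≥ 2, so the integral of f over the upper semicircle |z| = R tends to 0 as R → ∞. Closing the contour in the upper half-plane,
  ∫_{-∞}^{∞} f(x) dx = 2πi · Σ Res(f, z_k)  over the poles with Im z_k > 0.

Zeros of the denominator: z^2 + 49 = 0 gives z = ±7*I; z^2 + 25 = 0 gives z = ±5*I.
Upper half-plane: z = 5*I, z = 7*I (simple).

Each pole is a simple zero of Q(z) = z^4 + 74*z^2 + 1225, so Res(f, z₀) = P(z₀)/Q'(z₀) with P(z) = 4, Q'(z) = 4*z^3 + 148*z:
  Res(f, 5*I) = (4)/(240*I) = -I/60
  Res(f, 7*I) = (4)/(-336*I) = I/84

Sum of residues: -I/210
∫_{-∞}^{∞} f(x) dx = 2πi · (-I/210) = pi/105

Final answer: pi/105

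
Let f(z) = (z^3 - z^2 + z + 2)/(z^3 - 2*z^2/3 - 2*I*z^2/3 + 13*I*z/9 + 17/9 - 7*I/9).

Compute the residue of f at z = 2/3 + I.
Write f(z) = P(z)/Q(z) with P(z) = z^3 - z^2 + z + 2 and Q(z) = z^3 - 2*z^2/3 - 2*I*z^2/3 + 13*I*z/9 + 17/9 - 7*I/9.
The denominator factors as Q(z) = (z - 2/3 - I)*(z + 1 - 2*I/3)*(z - 1 + I), so z = 2/3 + I is a simple zero of Q and P is analytic there; z = 2/3 + I is therefore a simple pole and
  Res(f, z₀) = P(z₀)/Q'(z₀).

Q'(z) = 3*z^2 - 4*z/3 - 4*I*z/3 + 13*I/9, so Q'(2/3 + I) = -11/9 + 29*I/9.
P(2/3 + I) = 41/27.

Res(f, 2/3 + I) = (41/27)/(-11/9 + 29*I/9) = -451/2886 - 1189*I/2886

Final answer: -451/2886 - 1189*I/2886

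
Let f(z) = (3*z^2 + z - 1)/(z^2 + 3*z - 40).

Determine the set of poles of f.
{-8, 5}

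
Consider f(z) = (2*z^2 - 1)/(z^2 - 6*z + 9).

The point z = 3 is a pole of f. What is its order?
2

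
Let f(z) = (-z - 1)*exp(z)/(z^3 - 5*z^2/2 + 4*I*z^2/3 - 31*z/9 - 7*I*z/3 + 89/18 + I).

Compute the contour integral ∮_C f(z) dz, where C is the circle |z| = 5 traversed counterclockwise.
By the residue theorem, ∮_C f(z) dz = 2πi · (sum of the residues of f at the poles inside |z| = 5).

The denominator factors as (z - 1)*(z - 3 + 2*I/3)*(z + 3/2 + 2*I/3), so the singularities of f are simple poles at z = 1, z = 3 - 2*I/3, z = -3/2 - 2*I/3.
  |1|² = 1 < 25 = 5², so this pole is inside the contour.
  |3 - 2*I/3|² = 85/9 < 25 = 5², so this pole is inside the contour.
  |-3/2 - 2*I/3|² = 97/36 < 25 = 5², so this pole is inside the contour.

With P(z) = (-z - 1)*exp(z) and Q(z) = z^3 - 5*z^2/2 + 4*I*z^2/3 - 31*z/9 - 7*I*z/3 + 89/18 + I, each pole is simple, so Res(f, z₀) = P(z₀)/Q'(z₀) with Q'(z) = 3*z^2 - 5*z + 8*I*z/3 - 31/9 - 7*I/3.
  Res(f, 1) = P(1)/Q'(1) = (-2*exp(1))/(-49/9 + I/3) = exp(1)*(441/1205 + 27*I/1205)
  Res(f, 3 - 2*I/3) = P(3 - 2*I/3)/Q'(3 - 2*I/3) = ((-4 + 2*I/3)*exp(3 - 2*I/3))/(9 - 3*I) = (-19/45 - I/15)*exp(3 - 2*I/3)
  Res(f, -3/2 - 2*I/3) = P(-3/2 - 2*I/3)/Q'(-3/2 - 2*I/3) = ((1/2 + 2*I/3)*exp(-3/2 - 2*I/3))/(45/4 + 3*I) = (122/2169 + 32*I/723)*exp(-3/2 - 2*I/3)

Sum of residues inside C: (122/2169 + 32*I/723)*exp(-3/2 - 2*I/3) + exp(1)*(441/1205 + 27*I/1205) + (-19/45 - I/15)*exp(3 - 2*I/3)
∮_C f(z) dz = 2πi · ((122/2169 + 32*I/723)*exp(-3/2 - 2*I/3) + exp(1)*(441/1205 + 27*I/1205) + (-19/45 - I/15)*exp(3 - 2*I/3)) = pi*(2/15 - 38*I/45)*exp(3 - 2*I/3) + pi*(-64/723 + 244*I/2169)*exp(-3/2 - 2*I/3) + exp(1)*pi*(-54/1205 + 882*I/1205)

Final answer: pi*(2/15 - 38*I/45)*exp(3 - 2*I/3) + pi*(-64/723 + 244*I/2169)*exp(-3/2 - 2*I/3) + exp(1)*pi*(-54/1205 + 882*I/1205)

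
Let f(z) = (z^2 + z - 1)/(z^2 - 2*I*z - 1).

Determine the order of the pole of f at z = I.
2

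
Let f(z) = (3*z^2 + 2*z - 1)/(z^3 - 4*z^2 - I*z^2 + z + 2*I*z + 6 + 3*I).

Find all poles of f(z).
{2 + I, 3}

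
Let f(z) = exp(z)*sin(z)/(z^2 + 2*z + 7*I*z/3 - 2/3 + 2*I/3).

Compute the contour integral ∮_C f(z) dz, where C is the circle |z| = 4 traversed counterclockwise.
pi*(30/61 + 36*I/61)*exp(-2 - 2*I)*sin(2 + 2*I) + pi*(36/61 - 30*I/61)*exp(-I/3)*sinh(1/3)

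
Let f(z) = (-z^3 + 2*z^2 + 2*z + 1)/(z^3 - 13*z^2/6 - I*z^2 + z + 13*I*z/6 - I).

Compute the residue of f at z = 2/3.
-316/195 - 158*I/65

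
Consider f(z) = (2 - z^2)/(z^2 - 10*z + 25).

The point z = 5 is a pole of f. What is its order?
Factor the denominator:
  z^2 - 10*z + 25 = (z - 5)^2

The numerator P(z) = 2 - z^2 has P(5) = -23 ≠ 0, so no factor of (z - 5) cancels.
Near z = 5 we can therefore write f(z) = g(z)/(z - 5)^2 with g analytic at 5 and g(5) ≠ 0 (g is just the numerator).

Hence z = 5 is a pole of order 2.

Final answer: 2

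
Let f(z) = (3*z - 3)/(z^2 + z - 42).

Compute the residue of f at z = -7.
Write f(z) = P(z)/Q(z) with P(z) = 3*z - 3 and Q(z) = z^2 + z - 42.
The denominator factors as Q(z) = (z - 6)*(z + 7), so z = -7 is a simple zero of Q and P is analytic there; z = -7 is therefore a simple pole and
  Res(f, z₀) = P(z₀)/Q'(z₀).

Q'(z) = 2*z + 1, so Q'(-7) = -13.
P(-7) = -24.

Res(f, -7) = (-24)/(-13) = 24/13

Final answer: 24/13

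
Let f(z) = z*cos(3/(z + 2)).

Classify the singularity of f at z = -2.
Let u = z + 2. Then
  cos(3/u) = Σ_{k≥0} (-1)^k (3)^(2k)/((2k)!·u^(2k)) = 1 - 9/(2*u^2) + 27/(8*u^4) + ...
which has infinitely many negative powers of u, so cos(3/(z + 2)) has an essential singularity at z = -2.
The extra factor z is a nonzero polynomial; if the product had at most a pole at z = -2, dividing by that polynomial would leave cos(3/(z + 2)) with at most a pole too — contradiction. (Equivalently, the product's Laurent series still has infinitely many negative powers.)
So the singularity is essential.

Final answer: essential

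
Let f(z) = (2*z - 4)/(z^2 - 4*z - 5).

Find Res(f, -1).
1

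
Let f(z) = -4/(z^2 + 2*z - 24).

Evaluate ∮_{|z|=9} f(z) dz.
0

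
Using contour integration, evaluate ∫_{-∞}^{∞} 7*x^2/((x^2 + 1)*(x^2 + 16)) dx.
7*pi/5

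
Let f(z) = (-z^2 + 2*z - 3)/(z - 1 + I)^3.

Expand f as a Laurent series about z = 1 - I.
Put w = z - (1 - I), i.e. z = w + 1 - I. The denominator is w^3, so it suffices to rewrite the numerator in powers of w.

P(z) = -z^2 + 2*z - 3
P(w + 1 - I) = -1 + 2*I*w - w^2

Dividing each term by w^3:
  f = -1/w^3 + 2*I/w^2 - 1/w

Substituting back w = z - 1 + I:
  f(z) = -1/(z - 1 + I)^3 + 2*I/(z - 1 + I)^2 - 1/(z - 1 + I)

The series is finite because the numerator is a polynomial; the negative powers form the principal part, and the coefficient of 1/(z - 1 + I) gives Res(f, 1 - I) = -1.

Final answer: -1/(z - 1 + I)^3 + 2*I/(z - 1 + I)^2 - 1/(z - 1 + I)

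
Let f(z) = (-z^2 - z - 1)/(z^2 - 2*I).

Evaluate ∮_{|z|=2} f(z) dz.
By the residue theorem, ∮_C f(z) dz = 2πi · (sum of the residues of f at the poles inside |z| = 2).

The denominator factors as (z - 1 - I)*(z + 1 + I), so the singularities of f are simple poles at z = 1 + I, z = -1 - I.
  |1 + I|² = 2 < 4 = 2², so this pole is inside the contour.
  |-1 - I|² = 2 < 4 = 2², so this pole is inside the contour.

With P(z) = -z^2 - z - 1 and Q(z) = z^2 - 2*I, each pole is simple, so Res(f, z₀) = P(z₀)/Q'(z₀) with Q'(z) = 2*z.
  Res(f, 1 + I) = P(1 + I)/Q'(1 + I) = (-2 - 3*I)/(2 + 2*I) = -5/4 - I/4
  Res(f, -1 - I) = P(-1 - I)/Q'(-1 - I) = (-I)/(-2 - 2*I) = 1/4 + I/4

Sum of residues inside C: -1
∮_C f(z) dz = 2πi · (-1) = -2*I*pi

Final answer: -2*I*pi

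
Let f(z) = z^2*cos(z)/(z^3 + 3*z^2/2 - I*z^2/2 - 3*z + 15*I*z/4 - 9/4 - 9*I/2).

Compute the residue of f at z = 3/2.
Write f(z) = P(z)/Q(z) with P(z) = z^2*cos(z) and Q(z) = z^3 + 3*z^2/2 - I*z^2/2 - 3*z + 15*I*z/4 - 9/4 - 9*I/2.
The denominator factors as Q(z) = (z - 3/2)*(z + 3 - 3*I/2)*(z + I), so z = 3/2 is a simple zero of Q and P is analytic there; z = 3/2 is therefore a simple pole and
  Res(f, z₀) = P(z₀)/Q'(z₀).

Q'(z) = 3*z^2 + 3*z - I*z - 3 + 15*I/4, so Q'(3/2) = 33/4 + 9*I/4.
P(3/2) = 9*cos(3/2)/4.

Res(f, 3/2) = (9*cos(3/2)/4)/(33/4 + 9*I/4) = (33/130 - 9*I/130)*cos(3/2)

Final answer: (33/130 - 9*I/130)*cos(3/2)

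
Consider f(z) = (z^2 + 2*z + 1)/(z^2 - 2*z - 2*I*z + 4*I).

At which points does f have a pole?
{2*I, 2}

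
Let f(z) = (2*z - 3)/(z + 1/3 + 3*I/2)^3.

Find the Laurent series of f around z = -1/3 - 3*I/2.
Put w = z - (-1/3 - 3*I/2), i.e. z = w - 1/3 - 3*I/2. The denominator is w^3, so it suffices to rewrite the numerator in powers of w.

P(z) = 2*z - 3
P(w - 1/3 - 3*I/2) = -11/3 - 3*I + 2*w

Dividing each term by w^3:
  f = (-11/3 - 3*I)/w^3 + 2/w^2

Substituting back w = z + 1/3 + 3*I/2:
  f(z) = (-11/3 - 3*I)/(z + 1/3 + 3*I/2)^3 + 2/(z + 1/3 + 3*I/2)^2

The series is finite because the numerator is a polynomial; the negative powers form the principal part.

Final answer: (-11/3 - 3*I)/(z + 1/3 + 3*I/2)^3 + 2/(z + 1/3 + 3*I/2)^2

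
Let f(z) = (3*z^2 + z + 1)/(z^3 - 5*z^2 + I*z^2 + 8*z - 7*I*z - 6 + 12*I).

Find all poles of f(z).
The singularities of f are the zeros of the denominator. Factoring,
  z^3 - 5*z^2 + I*z^2 + 8*z - 7*I*z - 6 + 12*I = (z - 3)*(z + 2*I)*(z - 2 - I)
so the candidates are z = 3, z = -2*I, z = 2 + I.

Check the numerator P(z) = 3*z^2 + z + 1 at each one:
  P(3) = 31 ≠ 0, so z = 3 is a (simple) pole.
  P(-2*I) = -11 - 2*I ≠ 0, so z = -2*I is a (simple) pole.
  P(2 + I) = 12 + 13*I ≠ 0, so z = 2 + I is a (simple) pole.

Poles of f: {-2*I, 2 + I, 3}

Final answer: {-2*I, 2 + I, 3}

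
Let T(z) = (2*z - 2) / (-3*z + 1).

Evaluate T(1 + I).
Substitute z = 1 + I:
  numerator:   2*(1 + I) - 2 = 2*I
  denominator: -3*(1 + I) + 1 = -2 - 3*I
T(1 + I) = (2*I)/(-2 - 3*I); multiplying numerator and denominator by the conjugate -2 + 3*I gives (-6 - 4*I)/13 = -6/13 - 4*I/13

Final answer: -6/13 - 4*I/13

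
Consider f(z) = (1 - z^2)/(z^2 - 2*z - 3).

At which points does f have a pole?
The singularities of f are the zeros of the denominator. Factoring,
  z^2 - 2*z - 3 = (z - 3)*(z + 1)
so the candidates are z = 3, z = -1.

Check the numerator P(z) = 1 - z^2 at each one:
  P(3) = -8 ≠ 0, so z = 3 is a (simple) pole.
  P(-1) = 0, so the factor (z + 1) cancels and z = -1 is only a removable singularity, not a pole.

Poles of f: {3}

Final answer: {3}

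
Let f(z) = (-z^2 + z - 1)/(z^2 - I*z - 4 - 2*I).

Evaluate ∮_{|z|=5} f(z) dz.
By the residue theorem, ∮_C f(z) dz = 2πi · (sum of the residues of f at the poles inside |z| = 5).

The denominator factors as (z - 2 - I)*(z + 2), so the singularities of f are simple poles at z = 2 + I, z = -2.
  |2 + I|² = 5 < 25 = 5², so this pole is inside the contour.
  |-2|² = 4 < 25 = 5², so this pole is inside the contour.

With P(z) = -z^2 + z - 1 and Q(z) = z^2 - I*z - 4 - 2*I, each pole is simple, so Res(f, z₀) = P(z₀)/Q'(z₀) with Q'(z) = 2*z - I.
  Res(f, 2 + I) = P(2 + I)/Q'(2 + I) = (-2 - 3*I)/(4 + I) = -11/17 - 10*I/17
  Res(f, -2) = P(-2)/Q'(-2) = (-7)/(-4 - I) = 28/17 - 7*I/17

Sum of residues inside C: 1 - I
∮_C f(z) dz = 2πi · (1 - I) = pi*(2 + 2*I)

Final answer: pi*(2 + 2*I)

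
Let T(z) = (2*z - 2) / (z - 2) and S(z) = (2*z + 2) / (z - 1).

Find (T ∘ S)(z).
(T ∘ S)(z) = T(S(z)) = ((2)*S(z) + (-2))/((1)*S(z) + (-2)). Multiply numerator and denominator by z - 1:
  numerator:   (2)*(2*z + 2) + (-2)*(z - 1) = 2*z + 6
  denominator: (1)*(2*z + 2) + (-2)*(z - 1) = 4
(T ∘ S)(z) = (2*z + 6)/4 = (z + 3)/2

Final answer: (z + 3)/2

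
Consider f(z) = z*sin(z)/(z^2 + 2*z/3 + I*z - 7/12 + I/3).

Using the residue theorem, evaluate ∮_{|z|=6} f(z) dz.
pi*(3/4 - 3*I/2)*sin(1 + I/2) + pi*(3/4 + I/2)*sin(1/3 - I/2)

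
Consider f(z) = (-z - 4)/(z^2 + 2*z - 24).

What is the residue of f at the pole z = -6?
Write f(z) = P(z)/Q(z) with P(z) = -z - 4 and Q(z) = z^2 + 2*z - 24.
The denominator factors as Q(z) = (z + 6)*(z - 4), so z = -6 is a simple zero of Q and P is analytic there; z = -6 is therefore a simple pole and
  Res(f, z₀) = P(z₀)/Q'(z₀).

Q'(z) = 2*z + 2, so Q'(-6) = -10.
P(-6) = 2.

Res(f, -6) = (2)/(-10) = -1/5

Final answer: -1/5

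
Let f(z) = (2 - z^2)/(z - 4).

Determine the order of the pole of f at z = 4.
Factor the denominator:
  z - 4 = (z - 4)

The numerator P(z) = 2 - z^2 has P(4) = -14 ≠ 0, so no factor of (z - 4) cancels.
Near z = 4 we can therefore write f(z) = g(z)/(z - 4) with g analytic at 4 and g(4) ≠ 0 (g is just the numerator).

Hence z = 4 is a pole of order 1.

Final answer: 1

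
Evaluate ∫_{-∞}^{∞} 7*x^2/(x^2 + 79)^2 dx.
Let f(z) = 7*z^2/(z^2 + 79)^2. The denominator has no real zeros and deg Q - deg P = 2 ≥ 2, so the integral of f over the upper semicircle |z| = R tends to 0 as R → ∞. Closing the contour in the upper half-plane,
  ∫_{-∞}^{∞} f(x) dx = 2πi · Σ Res(f, z_k)  over the poles with Im z_k > 0.

Zeros of the denominator: z^2 + 79 = 0 gives z = ±sqrt(79)*I.
Upper half-plane: z = sqrt(79)*I (a pole of order 2).

Write f(z) = g(z)/(z - sqrt(79)*I)^2 with g(z) = 7*z^2/(z + sqrt(79)*I)^2. For a double pole, Res(f, z₀) = g'(z₀):
  g'(z) = 14*sqrt(79)*I*z/(z + sqrt(79)*I)^3
  Res(f, sqrt(79)*I) = g'(sqrt(79)*I) = -7*sqrt(79)*I/316

∫_{-∞}^{∞} f(x) dx = 2πi · (-7*sqrt(79)*I/316) = 7*sqrt(79)*pi/158

Final answer: 7*sqrt(79)*pi/158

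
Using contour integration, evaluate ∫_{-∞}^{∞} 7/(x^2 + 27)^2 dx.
Let f(z) = 7/(z^2 + 27)^2. The denominator has no real zeros and deg Q - deg P = 4 ≥ 2, so the integral of f over the upper semicircle |z| = R tends to 0 as R → ∞. Closing the contour in the upper half-plane,
  ∫_{-∞}^{∞} f(x) dx = 2πi · Σ Res(f, z_k)  over the poles with Im z_k > 0.

Zeros of the denominator: z^2 + 27 = 0 gives z = ±3*sqrt(3)*I.
Upper half-plane: z = 3*sqrt(3)*I (a pole of order 2).

Write f(z) = g(z)/(z - 3*sqrt(3)*I)^2 with g(z) = 7/(z + 3*sqrt(3)*I)^2. For a double pole, Res(f, z₀) = g'(z₀):
  g'(z) = -14/(z + 3*sqrt(3)*I)^3
  Res(f, 3*sqrt(3)*I) = g'(3*sqrt(3)*I) = -7*sqrt(3)*I/972

∫_{-∞}^{∞} f(x) dx = 2πi · (-7*sqrt(3)*I/972) = 7*sqrt(3)*pi/486

Final answer: 7*sqrt(3)*pi/486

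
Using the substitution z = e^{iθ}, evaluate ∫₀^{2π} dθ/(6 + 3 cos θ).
Let J = ∫₀^{2π} dθ/(6 + 3 cos θ).
Put z = e^{iθ}: then cos θ = (z + 1/z)/2, dθ = dz/(iz), and z runs once counterclockwise around |z| = 1:
  J = ∮_{|z|=1} 1/(6 + 3*(z + 1/z)/2) · dz/(iz) = (2/i) ∮_{|z|=1} dz/(3*z^2 + 12*z + 3).
The roots of 3*z^2 + 12*z + 3 are z = (-6 ± sqrt(6^2 - 3^2))/3, with sqrt(27) = 3*sqrt(3); their product is 1, so only z₊ = -2 + sqrt(3) lies inside the unit circle (z₋ = -2 - sqrt(3) lies outside).
z₊ is a simple zero of q(z) = 3*z^2 + 12*z + 3, so Res(1/q, z₊) = 1/q'(z₊) with q'(z) = 6*z + 12; and q'(z₊) = 3*(z₊ - z₋) = 6*sqrt(3).
Therefore J = (2/i) · 2πi · 1/(6*sqrt(3)) = 2*pi/(3*sqrt(3)) = 2*sqrt(3)*pi/9

Final answer: 2*sqrt(3)*pi/9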